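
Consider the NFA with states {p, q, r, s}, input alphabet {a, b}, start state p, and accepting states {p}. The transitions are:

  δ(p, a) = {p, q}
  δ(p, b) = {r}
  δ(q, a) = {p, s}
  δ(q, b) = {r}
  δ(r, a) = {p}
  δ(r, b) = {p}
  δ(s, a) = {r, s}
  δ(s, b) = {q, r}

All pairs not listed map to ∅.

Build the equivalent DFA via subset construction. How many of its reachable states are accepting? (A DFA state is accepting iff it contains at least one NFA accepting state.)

7

Start state of the DFA: {p}.
{p} --a--> {p, q}  [new]
{p} --b--> {r}  [new]
{p, q} --a--> {p, q, s}  [new]
{p, q} --b--> {r}  [seen]
{r} --a--> {p}  [seen]
{r} --b--> {p}  [seen]
{p, q, s} --a--> {p, q, r, s}  [new]
{p, q, s} --b--> {q, r}  [new]
{p, q, r, s} --a--> {p, q, r, s}  [seen]
{p, q, r, s} --b--> {p, q, r}  [new]
{q, r} --a--> {p, s}  [new]
{q, r} --b--> {p, r}  [new]
{p, q, r} --a--> {p, q, s}  [seen]
{p, q, r} --b--> {p, r}  [seen]
{p, s} --a--> {p, q, r, s}  [seen]
{p, s} --b--> {q, r}  [seen]
{p, r} --a--> {p, q}  [seen]
{p, r} --b--> {p, r}  [seen]
Reachable DFA states: {p}, {p, q}, {r}, {p, q, s}, {p, q, r, s}, {q, r}, {p, q, r}, {p, s}, {p, r}.
Accepting DFA states (contain an NFA accepting state): {p}, {p, q}, {p, q, s}, {p, q, r, s}, {p, q, r}, {p, s}, {p, r}.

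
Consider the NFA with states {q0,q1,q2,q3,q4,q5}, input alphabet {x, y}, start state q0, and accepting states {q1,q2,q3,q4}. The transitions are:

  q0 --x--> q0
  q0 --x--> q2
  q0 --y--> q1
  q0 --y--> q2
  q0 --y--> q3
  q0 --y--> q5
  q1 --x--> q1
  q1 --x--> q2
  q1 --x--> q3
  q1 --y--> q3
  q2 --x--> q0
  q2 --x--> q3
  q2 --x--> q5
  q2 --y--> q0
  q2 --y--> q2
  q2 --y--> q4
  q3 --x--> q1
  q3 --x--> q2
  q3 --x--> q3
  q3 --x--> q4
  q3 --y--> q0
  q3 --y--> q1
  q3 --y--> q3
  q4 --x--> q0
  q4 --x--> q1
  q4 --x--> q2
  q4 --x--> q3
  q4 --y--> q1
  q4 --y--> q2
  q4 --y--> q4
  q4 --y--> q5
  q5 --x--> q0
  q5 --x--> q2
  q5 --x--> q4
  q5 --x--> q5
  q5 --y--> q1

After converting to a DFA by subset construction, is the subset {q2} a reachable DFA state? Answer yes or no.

Start state of the DFA: {q0}.
{q0} --x--> {q0,q2}  [new]
{q0} --y--> {q1,q2,q3,q5}  [new]
{q0,q2} --x--> {q0,q2,q3,q5}  [new]
{q0,q2} --y--> {q0,q1,q2,q3,q4,q5}  [new]
{q1,q2,q3,q5} --x--> {q0,q1,q2,q3,q4,q5}  [seen]
{q1,q2,q3,q5} --y--> {q0,q1,q2,q3,q4}  [new]
{q0,q2,q3,q5} --x--> {q0,q1,q2,q3,q4,q5}  [seen]
{q0,q2,q3,q5} --y--> {q0,q1,q2,q3,q4,q5}  [seen]
{q0,q1,q2,q3,q4,q5} --x--> {q0,q1,q2,q3,q4,q5}  [seen]
{q0,q1,q2,q3,q4,q5} --y--> {q0,q1,q2,q3,q4,q5}  [seen]
{q0,q1,q2,q3,q4} --x--> {q0,q1,q2,q3,q4,q5}  [seen]
{q0,q1,q2,q3,q4} --y--> {q0,q1,q2,q3,q4,q5}  [seen]
Reachable DFA states: {q0}, {q0,q2}, {q1,q2,q3,q5}, {q0,q2,q3,q5}, {q0,q1,q2,q3,q4,q5}, {q0,q1,q2,q3,q4}.
{q2} is not among them.

no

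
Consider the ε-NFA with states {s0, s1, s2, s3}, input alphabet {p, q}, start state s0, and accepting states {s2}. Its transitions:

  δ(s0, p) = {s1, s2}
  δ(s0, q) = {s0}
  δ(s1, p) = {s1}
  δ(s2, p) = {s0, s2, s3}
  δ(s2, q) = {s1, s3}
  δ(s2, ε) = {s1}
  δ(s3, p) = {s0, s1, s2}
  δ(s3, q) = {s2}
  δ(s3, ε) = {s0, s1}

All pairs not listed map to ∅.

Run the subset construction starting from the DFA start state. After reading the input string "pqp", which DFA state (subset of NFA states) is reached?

{s0, s1, s2}

Start: {s0}.
δ(s0,p) = {s1, s2}.
Union: {s1, s2}.
After p: {s1, s2}.
δ(s1,q) = ∅; δ(s2,q) = {s1, s3}.
Union: {s1, s3}.
ε-closure gives {s0, s1, s3}.
After q: {s0, s1, s3}.
δ(s0,p) = {s1, s2}; δ(s1,p) = {s1}; δ(s3,p) = {s0, s1, s2}.
Union: {s0, s1, s2}.
After p: {s0, s1, s2}.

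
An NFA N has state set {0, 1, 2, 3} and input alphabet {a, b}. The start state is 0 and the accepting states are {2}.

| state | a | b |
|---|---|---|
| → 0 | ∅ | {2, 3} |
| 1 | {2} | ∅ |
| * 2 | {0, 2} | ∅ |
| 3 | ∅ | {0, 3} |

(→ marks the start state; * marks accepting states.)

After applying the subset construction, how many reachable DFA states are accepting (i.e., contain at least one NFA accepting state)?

3

Start state of the DFA: {0}.
{0} --a--> ∅  [new]
{0} --b--> {2, 3}  [new]
∅ --a--> ∅  [seen]
∅ --b--> ∅  [seen]
{2, 3} --a--> {0, 2}  [new]
{2, 3} --b--> {0, 3}  [new]
{0, 2} --a--> {0, 2}  [seen]
{0, 2} --b--> {2, 3}  [seen]
{0, 3} --a--> ∅  [seen]
{0, 3} --b--> {0, 2, 3}  [new]
{0, 2, 3} --a--> {0, 2}  [seen]
{0, 2, 3} --b--> {0, 2, 3}  [seen]
Reachable DFA states: {0}, ∅, {2, 3}, {0, 2}, {0, 3}, {0, 2, 3}.
Accepting DFA states (contain an NFA accepting state): {2, 3}, {0, 2}, {0, 2, 3}.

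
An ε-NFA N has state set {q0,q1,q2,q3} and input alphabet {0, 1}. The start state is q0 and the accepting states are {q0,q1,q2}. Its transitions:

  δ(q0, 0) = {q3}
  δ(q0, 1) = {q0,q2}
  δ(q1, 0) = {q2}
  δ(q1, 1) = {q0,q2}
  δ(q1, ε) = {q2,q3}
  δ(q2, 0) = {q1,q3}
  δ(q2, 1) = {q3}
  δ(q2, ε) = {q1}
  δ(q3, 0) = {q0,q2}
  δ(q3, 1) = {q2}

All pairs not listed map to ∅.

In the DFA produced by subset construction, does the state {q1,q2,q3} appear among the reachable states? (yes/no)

Start state of the DFA: {q0} (ε-closure of the NFA start).
{q0} --0--> {q3}  [new]
{q0} --1--> {q0,q1,q2,q3}  [new]
{q3} --0--> {q0,q1,q2,q3}  [seen]
{q3} --1--> {q1,q2,q3}  [new]
{q0,q1,q2,q3} --0--> {q0,q1,q2,q3}  [seen]
{q0,q1,q2,q3} --1--> {q0,q1,q2,q3}  [seen]
{q1,q2,q3} --0--> {q0,q1,q2,q3}  [seen]
{q1,q2,q3} --1--> {q0,q1,q2,q3}  [seen]
Reachable DFA states: {q0}, {q3}, {q0,q1,q2,q3}, {q1,q2,q3}.
{q1,q2,q3} is among them.

yes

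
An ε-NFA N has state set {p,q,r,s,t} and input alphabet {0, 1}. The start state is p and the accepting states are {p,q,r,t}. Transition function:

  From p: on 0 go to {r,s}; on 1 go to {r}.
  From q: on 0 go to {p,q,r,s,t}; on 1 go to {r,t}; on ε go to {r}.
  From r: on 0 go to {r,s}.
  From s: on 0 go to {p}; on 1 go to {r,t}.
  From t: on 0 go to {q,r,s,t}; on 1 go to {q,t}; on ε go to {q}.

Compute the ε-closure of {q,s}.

Begin with {q,s}.
q →ε {r}; add r.
ε-closure = {q,r,s}.

{q,r,s}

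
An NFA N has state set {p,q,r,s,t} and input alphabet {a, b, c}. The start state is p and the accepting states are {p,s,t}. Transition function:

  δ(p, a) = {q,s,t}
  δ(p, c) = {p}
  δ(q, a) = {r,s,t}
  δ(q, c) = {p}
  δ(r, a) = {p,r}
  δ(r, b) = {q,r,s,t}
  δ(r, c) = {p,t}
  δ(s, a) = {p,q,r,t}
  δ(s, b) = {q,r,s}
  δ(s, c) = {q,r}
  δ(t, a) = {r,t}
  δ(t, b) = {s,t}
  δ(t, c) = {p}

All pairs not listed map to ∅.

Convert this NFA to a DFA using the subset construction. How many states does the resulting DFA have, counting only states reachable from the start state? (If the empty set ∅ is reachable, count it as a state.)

9

Start state of the DFA: {p}.
{p} --a--> {q,s,t}  [new]
{p} --b--> ∅  [new]
{p} --c--> {p}  [seen]
{q,s,t} --a--> {p,q,r,s,t}  [new]
{q,s,t} --b--> {q,r,s,t}  [new]
{q,s,t} --c--> {p,q,r}  [new]
∅ --a--> ∅  [seen]
∅ --b--> ∅  [seen]
∅ --c--> ∅  [seen]
{p,q,r,s,t} --a--> {p,q,r,s,t}  [seen]
{p,q,r,s,t} --b--> {q,r,s,t}  [seen]
{p,q,r,s,t} --c--> {p,q,r,t}  [new]
{q,r,s,t} --a--> {p,q,r,s,t}  [seen]
{q,r,s,t} --b--> {q,r,s,t}  [seen]
{q,r,s,t} --c--> {p,q,r,t}  [seen]
{p,q,r} --a--> {p,q,r,s,t}  [seen]
{p,q,r} --b--> {q,r,s,t}  [seen]
{p,q,r} --c--> {p,t}  [new]
{p,q,r,t} --a--> {p,q,r,s,t}  [seen]
{p,q,r,t} --b--> {q,r,s,t}  [seen]
{p,q,r,t} --c--> {p,t}  [seen]
{p,t} --a--> {q,r,s,t}  [seen]
{p,t} --b--> {s,t}  [new]
{p,t} --c--> {p}  [seen]
{s,t} --a--> {p,q,r,t}  [seen]
{s,t} --b--> {q,r,s,t}  [seen]
{s,t} --c--> {p,q,r}  [seen]
Reachable DFA states: {p}, {q,s,t}, ∅, {p,q,r,s,t}, {q,r,s,t}, {p,q,r}, {p,q,r,t}, {p,t}, {s,t}.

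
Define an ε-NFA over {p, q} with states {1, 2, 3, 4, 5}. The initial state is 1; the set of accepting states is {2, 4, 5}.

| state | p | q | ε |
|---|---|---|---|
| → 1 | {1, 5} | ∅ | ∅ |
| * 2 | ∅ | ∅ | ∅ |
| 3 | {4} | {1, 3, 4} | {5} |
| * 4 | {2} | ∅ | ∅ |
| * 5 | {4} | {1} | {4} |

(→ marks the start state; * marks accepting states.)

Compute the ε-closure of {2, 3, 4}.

Begin with {2, 3, 4}.
3 →ε {5}; add 5.
ε-closure = {2, 3, 4, 5}.

{2, 3, 4, 5}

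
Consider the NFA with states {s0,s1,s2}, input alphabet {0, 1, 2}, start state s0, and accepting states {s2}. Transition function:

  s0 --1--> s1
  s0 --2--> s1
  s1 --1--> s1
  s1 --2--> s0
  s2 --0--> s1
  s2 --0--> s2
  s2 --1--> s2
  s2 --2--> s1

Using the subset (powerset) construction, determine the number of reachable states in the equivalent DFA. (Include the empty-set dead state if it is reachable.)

3

Start state of the DFA: {s0}.
{s0} --0--> ∅  [new]
{s0} --1--> {s1}  [new]
{s0} --2--> {s1}  [seen]
∅ --0--> ∅  [seen]
∅ --1--> ∅  [seen]
∅ --2--> ∅  [seen]
{s1} --0--> ∅  [seen]
{s1} --1--> {s1}  [seen]
{s1} --2--> {s0}  [seen]
Reachable DFA states: {s0}, ∅, {s1}.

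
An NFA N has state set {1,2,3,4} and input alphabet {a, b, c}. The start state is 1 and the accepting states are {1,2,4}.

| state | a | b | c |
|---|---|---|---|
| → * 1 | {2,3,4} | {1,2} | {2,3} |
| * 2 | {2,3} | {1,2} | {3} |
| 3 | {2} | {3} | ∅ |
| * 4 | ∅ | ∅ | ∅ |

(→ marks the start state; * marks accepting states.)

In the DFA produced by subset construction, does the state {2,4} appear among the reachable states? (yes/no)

no

Start state of the DFA: {1}.
{1} --a--> {2,3,4}  [new]
{1} --b--> {1,2}  [new]
{1} --c--> {2,3}  [new]
{2,3,4} --a--> {2,3}  [seen]
{2,3,4} --b--> {1,2,3}  [new]
{2,3,4} --c--> {3}  [new]
{1,2} --a--> {2,3,4}  [seen]
{1,2} --b--> {1,2}  [seen]
{1,2} --c--> {2,3}  [seen]
{2,3} --a--> {2,3}  [seen]
{2,3} --b--> {1,2,3}  [seen]
{2,3} --c--> {3}  [seen]
{1,2,3} --a--> {2,3,4}  [seen]
{1,2,3} --b--> {1,2,3}  [seen]
{1,2,3} --c--> {2,3}  [seen]
{3} --a--> {2}  [new]
{3} --b--> {3}  [seen]
{3} --c--> ∅  [new]
{2} --a--> {2,3}  [seen]
{2} --b--> {1,2}  [seen]
{2} --c--> {3}  [seen]
∅ --a--> ∅  [seen]
∅ --b--> ∅  [seen]
∅ --c--> ∅  [seen]
Reachable DFA states: {1}, {2,3,4}, {1,2}, {2,3}, {1,2,3}, {3}, {2}, ∅.
{2,4} is not among them.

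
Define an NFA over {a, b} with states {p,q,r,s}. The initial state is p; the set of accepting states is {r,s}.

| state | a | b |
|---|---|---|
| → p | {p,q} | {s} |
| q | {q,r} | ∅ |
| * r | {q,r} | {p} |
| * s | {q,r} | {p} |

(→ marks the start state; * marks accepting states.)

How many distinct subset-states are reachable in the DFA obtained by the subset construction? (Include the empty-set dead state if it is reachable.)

6

Start state of the DFA: {p}.
{p} --a--> {p,q}  [new]
{p} --b--> {s}  [new]
{p,q} --a--> {p,q,r}  [new]
{p,q} --b--> {s}  [seen]
{s} --a--> {q,r}  [new]
{s} --b--> {p}  [seen]
{p,q,r} --a--> {p,q,r}  [seen]
{p,q,r} --b--> {p,s}  [new]
{q,r} --a--> {q,r}  [seen]
{q,r} --b--> {p}  [seen]
{p,s} --a--> {p,q,r}  [seen]
{p,s} --b--> {p,s}  [seen]
Reachable DFA states: {p}, {p,q}, {s}, {p,q,r}, {q,r}, {p,s}.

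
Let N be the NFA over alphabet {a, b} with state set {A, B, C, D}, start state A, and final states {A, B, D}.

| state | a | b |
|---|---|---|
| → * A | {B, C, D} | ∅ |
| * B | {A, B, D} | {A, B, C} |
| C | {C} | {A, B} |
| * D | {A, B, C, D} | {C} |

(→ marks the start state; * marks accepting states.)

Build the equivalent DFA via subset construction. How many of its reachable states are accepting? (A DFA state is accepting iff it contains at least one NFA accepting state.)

4

Start state of the DFA: {A}.
{A} --a--> {B, C, D}  [new]
{A} --b--> ∅  [new]
{B, C, D} --a--> {A, B, C, D}  [new]
{B, C, D} --b--> {A, B, C}  [new]
∅ --a--> ∅  [seen]
∅ --b--> ∅  [seen]
{A, B, C, D} --a--> {A, B, C, D}  [seen]
{A, B, C, D} --b--> {A, B, C}  [seen]
{A, B, C} --a--> {A, B, C, D}  [seen]
{A, B, C} --b--> {A, B, C}  [seen]
Reachable DFA states: {A}, {B, C, D}, ∅, {A, B, C, D}, {A, B, C}.
Accepting DFA states (contain an NFA accepting state): {A}, {B, C, D}, {A, B, C, D}, {A, B, C}.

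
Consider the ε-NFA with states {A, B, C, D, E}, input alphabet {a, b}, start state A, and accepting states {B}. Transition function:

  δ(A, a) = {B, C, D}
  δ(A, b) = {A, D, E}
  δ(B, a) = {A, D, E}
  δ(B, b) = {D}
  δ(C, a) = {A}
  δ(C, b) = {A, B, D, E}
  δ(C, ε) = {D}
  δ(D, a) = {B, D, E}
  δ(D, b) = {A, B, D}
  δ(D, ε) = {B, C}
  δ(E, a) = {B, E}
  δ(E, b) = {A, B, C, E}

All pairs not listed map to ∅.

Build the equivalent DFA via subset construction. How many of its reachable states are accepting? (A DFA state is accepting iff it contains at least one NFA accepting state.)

2

Start state of the DFA: {A} (ε-closure of the NFA start).
{A} --a--> {B, C, D}  [new]
{A} --b--> {A, B, C, D, E}  [new]
{B, C, D} --a--> {A, B, C, D, E}  [seen]
{B, C, D} --b--> {A, B, C, D, E}  [seen]
{A, B, C, D, E} --a--> {A, B, C, D, E}  [seen]
{A, B, C, D, E} --b--> {A, B, C, D, E}  [seen]
Reachable DFA states: {A}, {B, C, D}, {A, B, C, D, E}.
Accepting DFA states (contain an NFA accepting state): {B, C, D}, {A, B, C, D, E}.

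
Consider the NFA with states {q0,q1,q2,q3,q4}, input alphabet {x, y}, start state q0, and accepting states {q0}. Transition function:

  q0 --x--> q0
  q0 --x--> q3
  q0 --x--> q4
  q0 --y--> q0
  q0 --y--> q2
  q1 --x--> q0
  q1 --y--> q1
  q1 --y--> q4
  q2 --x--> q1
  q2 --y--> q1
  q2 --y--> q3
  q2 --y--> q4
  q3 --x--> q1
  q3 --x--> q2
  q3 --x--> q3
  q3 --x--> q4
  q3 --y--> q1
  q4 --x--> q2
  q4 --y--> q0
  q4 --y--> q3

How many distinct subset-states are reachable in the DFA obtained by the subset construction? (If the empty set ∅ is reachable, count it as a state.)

6

Start state of the DFA: {q0}.
{q0} --x--> {q0,q3,q4}  [new]
{q0} --y--> {q0,q2}  [new]
{q0,q3,q4} --x--> {q0,q1,q2,q3,q4}  [new]
{q0,q3,q4} --y--> {q0,q1,q2,q3}  [new]
{q0,q2} --x--> {q0,q1,q3,q4}  [new]
{q0,q2} --y--> {q0,q1,q2,q3,q4}  [seen]
{q0,q1,q2,q3,q4} --x--> {q0,q1,q2,q3,q4}  [seen]
{q0,q1,q2,q3,q4} --y--> {q0,q1,q2,q3,q4}  [seen]
{q0,q1,q2,q3} --x--> {q0,q1,q2,q3,q4}  [seen]
{q0,q1,q2,q3} --y--> {q0,q1,q2,q3,q4}  [seen]
{q0,q1,q3,q4} --x--> {q0,q1,q2,q3,q4}  [seen]
{q0,q1,q3,q4} --y--> {q0,q1,q2,q3,q4}  [seen]
Reachable DFA states: {q0}, {q0,q3,q4}, {q0,q2}, {q0,q1,q2,q3,q4}, {q0,q1,q2,q3}, {q0,q1,q3,q4}.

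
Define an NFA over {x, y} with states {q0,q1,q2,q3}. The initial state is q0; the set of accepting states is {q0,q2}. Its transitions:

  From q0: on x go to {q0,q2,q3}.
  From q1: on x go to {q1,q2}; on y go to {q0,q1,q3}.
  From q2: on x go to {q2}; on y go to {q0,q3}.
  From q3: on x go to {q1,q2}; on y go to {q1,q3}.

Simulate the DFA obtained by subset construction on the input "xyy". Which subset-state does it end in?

Start: {q0}.
δ(q0,x) = {q0,q2,q3}.
Union: {q0,q2,q3}.
After x: {q0,q2,q3}.
δ(q0,y) = ∅; δ(q2,y) = {q0,q3}; δ(q3,y) = {q1,q3}.
Union: {q0,q1,q3}.
After y: {q0,q1,q3}.
δ(q0,y) = ∅; δ(q1,y) = {q0,q1,q3}; δ(q3,y) = {q1,q3}.
Union: {q0,q1,q3}.
After y: {q0,q1,q3}.

{q0,q1,q3}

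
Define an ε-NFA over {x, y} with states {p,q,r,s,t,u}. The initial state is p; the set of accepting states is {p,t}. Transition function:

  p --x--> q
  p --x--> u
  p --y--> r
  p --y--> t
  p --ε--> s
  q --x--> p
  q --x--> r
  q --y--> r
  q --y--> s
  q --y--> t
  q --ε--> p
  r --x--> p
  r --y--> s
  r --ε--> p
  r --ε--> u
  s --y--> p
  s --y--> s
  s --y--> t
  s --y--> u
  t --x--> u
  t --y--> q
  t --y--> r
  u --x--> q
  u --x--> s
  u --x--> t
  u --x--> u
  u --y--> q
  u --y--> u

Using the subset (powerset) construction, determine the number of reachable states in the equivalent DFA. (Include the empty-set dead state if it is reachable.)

Start state of the DFA: {p,s} (ε-closure of the NFA start).
{p,s} --x--> {p,q,s,u}  [new]
{p,s} --y--> {p,r,s,t,u}  [new]
{p,q,s,u} --x--> {p,q,r,s,t,u}  [new]
{p,q,s,u} --y--> {p,q,r,s,t,u}  [seen]
{p,r,s,t,u} --x--> {p,q,s,t,u}  [new]
{p,r,s,t,u} --y--> {p,q,r,s,t,u}  [seen]
{p,q,r,s,t,u} --x--> {p,q,r,s,t,u}  [seen]
{p,q,r,s,t,u} --y--> {p,q,r,s,t,u}  [seen]
{p,q,s,t,u} --x--> {p,q,r,s,t,u}  [seen]
{p,q,s,t,u} --y--> {p,q,r,s,t,u}  [seen]
Reachable DFA states: {p,s}, {p,q,s,u}, {p,r,s,t,u}, {p,q,r,s,t,u}, {p,q,s,t,u}.

5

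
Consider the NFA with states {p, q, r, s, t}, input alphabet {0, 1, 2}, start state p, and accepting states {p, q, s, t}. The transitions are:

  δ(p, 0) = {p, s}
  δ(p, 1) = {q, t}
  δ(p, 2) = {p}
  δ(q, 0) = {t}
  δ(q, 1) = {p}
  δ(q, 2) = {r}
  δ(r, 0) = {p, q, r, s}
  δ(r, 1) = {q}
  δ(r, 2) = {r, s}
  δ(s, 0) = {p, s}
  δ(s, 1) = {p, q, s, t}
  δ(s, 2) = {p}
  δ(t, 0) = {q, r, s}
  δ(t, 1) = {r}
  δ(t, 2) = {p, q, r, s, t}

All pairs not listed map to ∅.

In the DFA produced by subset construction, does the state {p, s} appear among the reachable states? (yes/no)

Start state of the DFA: {p}.
{p} --0--> {p, s}  [new]
{p} --1--> {q, t}  [new]
{p} --2--> {p}  [seen]
{p, s} --0--> {p, s}  [seen]
{p, s} --1--> {p, q, s, t}  [new]
{p, s} --2--> {p}  [seen]
{q, t} --0--> {q, r, s, t}  [new]
{q, t} --1--> {p, r}  [new]
{q, t} --2--> {p, q, r, s, t}  [new]
{p, q, s, t} --0--> {p, q, r, s, t}  [seen]
{p, q, s, t} --1--> {p, q, r, s, t}  [seen]
{p, q, s, t} --2--> {p, q, r, s, t}  [seen]
{q, r, s, t} --0--> {p, q, r, s, t}  [seen]
{q, r, s, t} --1--> {p, q, r, s, t}  [seen]
{q, r, s, t} --2--> {p, q, r, s, t}  [seen]
{p, r} --0--> {p, q, r, s}  [new]
{p, r} --1--> {q, t}  [seen]
{p, r} --2--> {p, r, s}  [new]
{p, q, r, s, t} --0--> {p, q, r, s, t}  [seen]
{p, q, r, s, t} --1--> {p, q, r, s, t}  [seen]
{p, q, r, s, t} --2--> {p, q, r, s, t}  [seen]
{p, q, r, s} --0--> {p, q, r, s, t}  [seen]
{p, q, r, s} --1--> {p, q, s, t}  [seen]
{p, q, r, s} --2--> {p, r, s}  [seen]
{p, r, s} --0--> {p, q, r, s}  [seen]
{p, r, s} --1--> {p, q, s, t}  [seen]
{p, r, s} --2--> {p, r, s}  [seen]
Reachable DFA states: {p}, {p, s}, {q, t}, {p, q, s, t}, {q, r, s, t}, {p, r}, {p, q, r, s, t}, {p, q, r, s}, {p, r, s}.
{p, s} is among them.

yes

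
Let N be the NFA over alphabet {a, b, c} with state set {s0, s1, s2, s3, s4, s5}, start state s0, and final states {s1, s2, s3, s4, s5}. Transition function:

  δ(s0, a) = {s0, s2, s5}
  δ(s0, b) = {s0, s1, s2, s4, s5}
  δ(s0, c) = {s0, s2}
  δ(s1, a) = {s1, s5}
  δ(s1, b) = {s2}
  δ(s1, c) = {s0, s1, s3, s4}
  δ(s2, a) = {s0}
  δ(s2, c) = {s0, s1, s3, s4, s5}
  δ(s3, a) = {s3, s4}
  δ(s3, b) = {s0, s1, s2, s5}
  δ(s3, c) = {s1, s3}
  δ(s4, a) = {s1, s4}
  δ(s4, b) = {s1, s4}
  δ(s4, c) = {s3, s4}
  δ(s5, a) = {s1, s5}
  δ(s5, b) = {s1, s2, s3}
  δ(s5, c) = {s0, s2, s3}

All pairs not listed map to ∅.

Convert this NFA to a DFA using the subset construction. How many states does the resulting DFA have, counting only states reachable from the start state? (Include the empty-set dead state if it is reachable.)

6

Start state of the DFA: {s0}.
{s0} --a--> {s0, s2, s5}  [new]
{s0} --b--> {s0, s1, s2, s4, s5}  [new]
{s0} --c--> {s0, s2}  [new]
{s0, s2, s5} --a--> {s0, s1, s2, s5}  [new]
{s0, s2, s5} --b--> {s0, s1, s2, s3, s4, s5}  [new]
{s0, s2, s5} --c--> {s0, s1, s2, s3, s4, s5}  [seen]
{s0, s1, s2, s4, s5} --a--> {s0, s1, s2, s4, s5}  [seen]
{s0, s1, s2, s4, s5} --b--> {s0, s1, s2, s3, s4, s5}  [seen]
{s0, s1, s2, s4, s5} --c--> {s0, s1, s2, s3, s4, s5}  [seen]
{s0, s2} --a--> {s0, s2, s5}  [seen]
{s0, s2} --b--> {s0, s1, s2, s4, s5}  [seen]
{s0, s2} --c--> {s0, s1, s2, s3, s4, s5}  [seen]
{s0, s1, s2, s5} --a--> {s0, s1, s2, s5}  [seen]
{s0, s1, s2, s5} --b--> {s0, s1, s2, s3, s4, s5}  [seen]
{s0, s1, s2, s5} --c--> {s0, s1, s2, s3, s4, s5}  [seen]
{s0, s1, s2, s3, s4, s5} --a--> {s0, s1, s2, s3, s4, s5}  [seen]
{s0, s1, s2, s3, s4, s5} --b--> {s0, s1, s2, s3, s4, s5}  [seen]
{s0, s1, s2, s3, s4, s5} --c--> {s0, s1, s2, s3, s4, s5}  [seen]
Reachable DFA states: {s0}, {s0, s2, s5}, {s0, s1, s2, s4, s5}, {s0, s2}, {s0, s1, s2, s5}, {s0, s1, s2, s3, s4, s5}.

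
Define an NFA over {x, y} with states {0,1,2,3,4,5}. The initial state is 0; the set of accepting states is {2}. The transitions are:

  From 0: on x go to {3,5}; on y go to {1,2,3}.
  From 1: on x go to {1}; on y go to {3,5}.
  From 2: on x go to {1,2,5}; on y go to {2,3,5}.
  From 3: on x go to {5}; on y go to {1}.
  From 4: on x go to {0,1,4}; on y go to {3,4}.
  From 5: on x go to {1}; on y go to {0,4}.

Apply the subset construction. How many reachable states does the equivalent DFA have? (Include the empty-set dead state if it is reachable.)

Start state of the DFA: {0}.
{0} --x--> {3,5}  [new]
{0} --y--> {1,2,3}  [new]
{3,5} --x--> {1,5}  [new]
{3,5} --y--> {0,1,4}  [new]
{1,2,3} --x--> {1,2,5}  [new]
{1,2,3} --y--> {1,2,3,5}  [new]
{1,5} --x--> {1}  [new]
{1,5} --y--> {0,3,4,5}  [new]
{0,1,4} --x--> {0,1,3,4,5}  [new]
{0,1,4} --y--> {1,2,3,4,5}  [new]
{1,2,5} --x--> {1,2,5}  [seen]
{1,2,5} --y--> {0,2,3,4,5}  [new]
{1,2,3,5} --x--> {1,2,5}  [seen]
{1,2,3,5} --y--> {0,1,2,3,4,5}  [new]
{1} --x--> {1}  [seen]
{1} --y--> {3,5}  [seen]
{0,3,4,5} --x--> {0,1,3,4,5}  [seen]
{0,3,4,5} --y--> {0,1,2,3,4}  [new]
{0,1,3,4,5} --x--> {0,1,3,4,5}  [seen]
{0,1,3,4,5} --y--> {0,1,2,3,4,5}  [seen]
{1,2,3,4,5} --x--> {0,1,2,4,5}  [new]
{1,2,3,4,5} --y--> {0,1,2,3,4,5}  [seen]
{0,2,3,4,5} --x--> {0,1,2,3,4,5}  [seen]
{0,2,3,4,5} --y--> {0,1,2,3,4,5}  [seen]
{0,1,2,3,4,5} --x--> {0,1,2,3,4,5}  [seen]
{0,1,2,3,4,5} --y--> {0,1,2,3,4,5}  [seen]
{0,1,2,3,4} --x--> {0,1,2,3,4,5}  [seen]
{0,1,2,3,4} --y--> {1,2,3,4,5}  [seen]
{0,1,2,4,5} --x--> {0,1,2,3,4,5}  [seen]
{0,1,2,4,5} --y--> {0,1,2,3,4,5}  [seen]
Reachable DFA states: {0}, {3,5}, {1,2,3}, {1,5}, {0,1,4}, {1,2,5}, {1,2,3,5}, {1}, {0,3,4,5}, {0,1,3,4,5}, {1,2,3,4,5}, {0,2,3,4,5}, {0,1,2,3,4,5}, {0,1,2,3,4}, {0,1,2,4,5}.

15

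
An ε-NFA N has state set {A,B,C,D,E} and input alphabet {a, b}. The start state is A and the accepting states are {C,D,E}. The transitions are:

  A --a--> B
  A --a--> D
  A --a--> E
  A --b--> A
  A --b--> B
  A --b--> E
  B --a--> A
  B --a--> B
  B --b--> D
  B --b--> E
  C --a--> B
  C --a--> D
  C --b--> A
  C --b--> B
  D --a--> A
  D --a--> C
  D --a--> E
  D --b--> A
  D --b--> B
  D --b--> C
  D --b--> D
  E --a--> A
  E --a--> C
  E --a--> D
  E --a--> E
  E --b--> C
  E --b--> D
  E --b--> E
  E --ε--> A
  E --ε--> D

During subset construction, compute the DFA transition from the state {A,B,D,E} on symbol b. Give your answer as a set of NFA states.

{A,B,C,D,E}

δ(A,b) = {A,B,E}; δ(B,b) = {D,E}; δ(D,b) = {A,B,C,D}; δ(E,b) = {C,D,E}.
Union: {A,B,C,D,E}.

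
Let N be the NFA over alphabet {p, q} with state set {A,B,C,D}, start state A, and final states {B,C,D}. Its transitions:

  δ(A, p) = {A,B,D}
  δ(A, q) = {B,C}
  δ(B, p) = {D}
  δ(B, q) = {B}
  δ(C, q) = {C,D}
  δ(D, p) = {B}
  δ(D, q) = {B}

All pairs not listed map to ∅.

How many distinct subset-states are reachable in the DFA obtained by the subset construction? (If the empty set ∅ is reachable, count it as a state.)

7

Start state of the DFA: {A}.
{A} --p--> {A,B,D}  [new]
{A} --q--> {B,C}  [new]
{A,B,D} --p--> {A,B,D}  [seen]
{A,B,D} --q--> {B,C}  [seen]
{B,C} --p--> {D}  [new]
{B,C} --q--> {B,C,D}  [new]
{D} --p--> {B}  [new]
{D} --q--> {B}  [seen]
{B,C,D} --p--> {B,D}  [new]
{B,C,D} --q--> {B,C,D}  [seen]
{B} --p--> {D}  [seen]
{B} --q--> {B}  [seen]
{B,D} --p--> {B,D}  [seen]
{B,D} --q--> {B}  [seen]
Reachable DFA states: {A}, {A,B,D}, {B,C}, {D}, {B,C,D}, {B}, {B,D}.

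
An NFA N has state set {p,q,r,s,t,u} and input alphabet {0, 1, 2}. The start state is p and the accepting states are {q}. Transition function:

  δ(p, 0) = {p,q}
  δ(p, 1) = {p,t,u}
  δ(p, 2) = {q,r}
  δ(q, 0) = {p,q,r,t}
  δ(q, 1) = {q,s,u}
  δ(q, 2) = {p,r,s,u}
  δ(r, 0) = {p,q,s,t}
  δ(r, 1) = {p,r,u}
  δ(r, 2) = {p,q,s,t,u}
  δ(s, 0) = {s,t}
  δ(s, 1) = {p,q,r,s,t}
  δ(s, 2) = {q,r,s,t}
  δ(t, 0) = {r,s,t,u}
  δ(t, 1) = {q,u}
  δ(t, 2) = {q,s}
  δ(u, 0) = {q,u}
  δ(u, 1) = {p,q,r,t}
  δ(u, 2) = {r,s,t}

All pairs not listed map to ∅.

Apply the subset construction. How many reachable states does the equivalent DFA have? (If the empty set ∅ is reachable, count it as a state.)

11

Start state of the DFA: {p}.
{p} --0--> {p,q}  [new]
{p} --1--> {p,t,u}  [new]
{p} --2--> {q,r}  [new]
{p,q} --0--> {p,q,r,t}  [new]
{p,q} --1--> {p,q,s,t,u}  [new]
{p,q} --2--> {p,q,r,s,u}  [new]
{p,t,u} --0--> {p,q,r,s,t,u}  [new]
{p,t,u} --1--> {p,q,r,t,u}  [new]
{p,t,u} --2--> {q,r,s,t}  [new]
{q,r} --0--> {p,q,r,s,t}  [new]
{q,r} --1--> {p,q,r,s,u}  [seen]
{q,r} --2--> {p,q,r,s,t,u}  [seen]
{p,q,r,t} --0--> {p,q,r,s,t,u}  [seen]
{p,q,r,t} --1--> {p,q,r,s,t,u}  [seen]
{p,q,r,t} --2--> {p,q,r,s,t,u}  [seen]
{p,q,s,t,u} --0--> {p,q,r,s,t,u}  [seen]
{p,q,s,t,u} --1--> {p,q,r,s,t,u}  [seen]
{p,q,s,t,u} --2--> {p,q,r,s,t,u}  [seen]
{p,q,r,s,u} --0--> {p,q,r,s,t,u}  [seen]
{p,q,r,s,u} --1--> {p,q,r,s,t,u}  [seen]
{p,q,r,s,u} --2--> {p,q,r,s,t,u}  [seen]
{p,q,r,s,t,u} --0--> {p,q,r,s,t,u}  [seen]
{p,q,r,s,t,u} --1--> {p,q,r,s,t,u}  [seen]
{p,q,r,s,t,u} --2--> {p,q,r,s,t,u}  [seen]
{p,q,r,t,u} --0--> {p,q,r,s,t,u}  [seen]
{p,q,r,t,u} --1--> {p,q,r,s,t,u}  [seen]
{p,q,r,t,u} --2--> {p,q,r,s,t,u}  [seen]
{q,r,s,t} --0--> {p,q,r,s,t,u}  [seen]
{q,r,s,t} --1--> {p,q,r,s,t,u}  [seen]
{q,r,s,t} --2--> {p,q,r,s,t,u}  [seen]
{p,q,r,s,t} --0--> {p,q,r,s,t,u}  [seen]
{p,q,r,s,t} --1--> {p,q,r,s,t,u}  [seen]
{p,q,r,s,t} --2--> {p,q,r,s,t,u}  [seen]
Reachable DFA states: {p}, {p,q}, {p,t,u}, {q,r}, {p,q,r,t}, {p,q,s,t,u}, {p,q,r,s,u}, {p,q,r,s,t,u}, {p,q,r,t,u}, {q,r,s,t}, {p,q,r,s,t}.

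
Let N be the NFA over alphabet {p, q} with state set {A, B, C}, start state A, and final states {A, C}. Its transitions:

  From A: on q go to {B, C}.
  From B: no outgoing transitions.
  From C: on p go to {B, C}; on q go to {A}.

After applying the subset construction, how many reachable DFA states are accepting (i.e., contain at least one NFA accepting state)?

2

Start state of the DFA: {A}.
{A} --p--> ∅  [new]
{A} --q--> {B, C}  [new]
∅ --p--> ∅  [seen]
∅ --q--> ∅  [seen]
{B, C} --p--> {B, C}  [seen]
{B, C} --q--> {A}  [seen]
Reachable DFA states: {A}, ∅, {B, C}.
Accepting DFA states (contain an NFA accepting state): {A}, {B, C}.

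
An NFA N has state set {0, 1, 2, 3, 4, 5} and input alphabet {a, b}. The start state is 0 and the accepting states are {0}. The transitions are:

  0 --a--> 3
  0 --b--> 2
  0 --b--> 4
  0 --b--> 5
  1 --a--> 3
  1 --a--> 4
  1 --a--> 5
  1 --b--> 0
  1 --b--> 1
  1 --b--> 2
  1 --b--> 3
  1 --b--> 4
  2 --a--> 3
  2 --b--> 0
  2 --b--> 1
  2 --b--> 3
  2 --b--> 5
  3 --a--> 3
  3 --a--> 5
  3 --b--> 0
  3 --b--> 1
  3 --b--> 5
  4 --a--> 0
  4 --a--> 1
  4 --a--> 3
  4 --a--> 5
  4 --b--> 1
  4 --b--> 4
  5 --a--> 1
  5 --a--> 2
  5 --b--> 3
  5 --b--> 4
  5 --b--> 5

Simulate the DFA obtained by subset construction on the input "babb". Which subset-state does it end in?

Start: {0}.
δ(0,b) = {2, 4, 5}.
Union: {2, 4, 5}.
After b: {2, 4, 5}.
δ(2,a) = {3}; δ(4,a) = {0, 1, 3, 5}; δ(5,a) = {1, 2}.
Union: {0, 1, 2, 3, 5}.
After a: {0, 1, 2, 3, 5}.
δ(0,b) = {2, 4, 5}; δ(1,b) = {0, 1, 2, 3, 4}; δ(2,b) = {0, 1, 3, 5}; δ(3,b) = {0, 1, 5}; δ(5,b) = {3, 4, 5}.
Union: {0, 1, 2, 3, 4, 5}.
After b: {0, 1, 2, 3, 4, 5}.
δ(0,b) = {2, 4, 5}; δ(1,b) = {0, 1, 2, 3, 4}; δ(2,b) = {0, 1, 3, 5}; δ(3,b) = {0, 1, 5}; δ(4,b) = {1, 4}; δ(5,b) = {3, 4, 5}.
Union: {0, 1, 2, 3, 4, 5}.
After b: {0, 1, 2, 3, 4, 5}.

{0, 1, 2, 3, 4, 5}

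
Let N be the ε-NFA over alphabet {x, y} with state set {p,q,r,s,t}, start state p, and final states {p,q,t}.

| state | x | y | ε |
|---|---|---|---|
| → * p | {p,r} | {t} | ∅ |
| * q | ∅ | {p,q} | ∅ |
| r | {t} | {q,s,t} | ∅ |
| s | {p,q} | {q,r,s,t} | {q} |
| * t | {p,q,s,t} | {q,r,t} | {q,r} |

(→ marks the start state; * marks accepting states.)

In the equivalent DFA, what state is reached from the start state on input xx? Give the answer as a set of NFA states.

{p,q,r,t}

Start: {p}.
δ(p,x) = {p,r}.
Union: {p,r}.
After x: {p,r}.
δ(p,x) = {p,r}; δ(r,x) = {t}.
Union: {p,r,t}.
ε-closure gives {p,q,r,t}.
After x: {p,q,r,t}.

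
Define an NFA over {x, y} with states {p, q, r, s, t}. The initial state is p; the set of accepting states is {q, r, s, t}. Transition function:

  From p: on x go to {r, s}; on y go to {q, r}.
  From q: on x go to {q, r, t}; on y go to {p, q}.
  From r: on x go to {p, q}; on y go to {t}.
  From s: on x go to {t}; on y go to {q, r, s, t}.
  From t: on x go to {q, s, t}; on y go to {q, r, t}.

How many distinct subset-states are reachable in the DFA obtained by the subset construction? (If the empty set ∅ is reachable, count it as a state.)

Start state of the DFA: {p}.
{p} --x--> {r, s}  [new]
{p} --y--> {q, r}  [new]
{r, s} --x--> {p, q, t}  [new]
{r, s} --y--> {q, r, s, t}  [new]
{q, r} --x--> {p, q, r, t}  [new]
{q, r} --y--> {p, q, t}  [seen]
{p, q, t} --x--> {q, r, s, t}  [seen]
{p, q, t} --y--> {p, q, r, t}  [seen]
{q, r, s, t} --x--> {p, q, r, s, t}  [new]
{q, r, s, t} --y--> {p, q, r, s, t}  [seen]
{p, q, r, t} --x--> {p, q, r, s, t}  [seen]
{p, q, r, t} --y--> {p, q, r, t}  [seen]
{p, q, r, s, t} --x--> {p, q, r, s, t}  [seen]
{p, q, r, s, t} --y--> {p, q, r, s, t}  [seen]
Reachable DFA states: {p}, {r, s}, {q, r}, {p, q, t}, {q, r, s, t}, {p, q, r, t}, {p, q, r, s, t}.

7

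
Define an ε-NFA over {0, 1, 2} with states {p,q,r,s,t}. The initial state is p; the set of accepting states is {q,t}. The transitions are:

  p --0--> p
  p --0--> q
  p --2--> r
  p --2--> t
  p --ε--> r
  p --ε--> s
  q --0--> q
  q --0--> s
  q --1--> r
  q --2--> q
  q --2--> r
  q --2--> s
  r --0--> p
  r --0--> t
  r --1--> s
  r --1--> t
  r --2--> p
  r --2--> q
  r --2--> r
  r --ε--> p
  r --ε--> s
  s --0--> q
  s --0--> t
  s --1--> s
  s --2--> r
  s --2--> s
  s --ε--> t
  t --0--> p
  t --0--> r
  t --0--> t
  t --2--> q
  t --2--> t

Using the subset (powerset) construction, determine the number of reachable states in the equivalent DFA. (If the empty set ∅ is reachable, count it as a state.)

3

Start state of the DFA: {p,r,s,t} (ε-closure of the NFA start).
{p,r,s,t} --0--> {p,q,r,s,t}  [new]
{p,r,s,t} --1--> {s,t}  [new]
{p,r,s,t} --2--> {p,q,r,s,t}  [seen]
{p,q,r,s,t} --0--> {p,q,r,s,t}  [seen]
{p,q,r,s,t} --1--> {p,r,s,t}  [seen]
{p,q,r,s,t} --2--> {p,q,r,s,t}  [seen]
{s,t} --0--> {p,q,r,s,t}  [seen]
{s,t} --1--> {s,t}  [seen]
{s,t} --2--> {p,q,r,s,t}  [seen]
Reachable DFA states: {p,r,s,t}, {p,q,r,s,t}, {s,t}.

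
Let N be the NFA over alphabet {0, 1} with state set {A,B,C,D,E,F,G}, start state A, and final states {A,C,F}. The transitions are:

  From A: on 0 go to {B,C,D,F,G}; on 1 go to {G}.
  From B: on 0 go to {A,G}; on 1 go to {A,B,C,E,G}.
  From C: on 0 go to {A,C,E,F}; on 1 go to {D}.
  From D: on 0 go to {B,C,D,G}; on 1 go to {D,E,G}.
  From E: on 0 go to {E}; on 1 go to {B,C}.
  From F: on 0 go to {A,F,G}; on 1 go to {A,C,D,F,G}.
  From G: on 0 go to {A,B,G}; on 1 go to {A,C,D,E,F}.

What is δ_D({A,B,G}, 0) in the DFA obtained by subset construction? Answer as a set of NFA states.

δ(A,0) = {B,C,D,F,G}; δ(B,0) = {A,G}; δ(G,0) = {A,B,G}.
Union: {A,B,C,D,F,G}.

{A,B,C,D,F,G}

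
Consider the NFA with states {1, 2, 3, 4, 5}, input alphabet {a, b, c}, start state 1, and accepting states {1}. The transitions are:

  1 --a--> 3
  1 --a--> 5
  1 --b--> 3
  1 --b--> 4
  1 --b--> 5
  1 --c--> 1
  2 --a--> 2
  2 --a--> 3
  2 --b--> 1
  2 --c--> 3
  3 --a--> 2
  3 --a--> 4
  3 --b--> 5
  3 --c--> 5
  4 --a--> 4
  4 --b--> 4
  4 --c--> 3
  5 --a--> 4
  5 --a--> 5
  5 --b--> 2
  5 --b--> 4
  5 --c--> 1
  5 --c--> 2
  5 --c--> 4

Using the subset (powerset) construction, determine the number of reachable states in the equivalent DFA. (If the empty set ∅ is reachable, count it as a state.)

13

Start state of the DFA: {1}.
{1} --a--> {3, 5}  [new]
{1} --b--> {3, 4, 5}  [new]
{1} --c--> {1}  [seen]
{3, 5} --a--> {2, 4, 5}  [new]
{3, 5} --b--> {2, 4, 5}  [seen]
{3, 5} --c--> {1, 2, 4, 5}  [new]
{3, 4, 5} --a--> {2, 4, 5}  [seen]
{3, 4, 5} --b--> {2, 4, 5}  [seen]
{3, 4, 5} --c--> {1, 2, 3, 4, 5}  [new]
{2, 4, 5} --a--> {2, 3, 4, 5}  [new]
{2, 4, 5} --b--> {1, 2, 4}  [new]
{2, 4, 5} --c--> {1, 2, 3, 4}  [new]
{1, 2, 4, 5} --a--> {2, 3, 4, 5}  [seen]
{1, 2, 4, 5} --b--> {1, 2, 3, 4, 5}  [seen]
{1, 2, 4, 5} --c--> {1, 2, 3, 4}  [seen]
{1, 2, 3, 4, 5} --a--> {2, 3, 4, 5}  [seen]
{1, 2, 3, 4, 5} --b--> {1, 2, 3, 4, 5}  [seen]
{1, 2, 3, 4, 5} --c--> {1, 2, 3, 4, 5}  [seen]
{2, 3, 4, 5} --a--> {2, 3, 4, 5}  [seen]
{2, 3, 4, 5} --b--> {1, 2, 4, 5}  [seen]
{2, 3, 4, 5} --c--> {1, 2, 3, 4, 5}  [seen]
{1, 2, 4} --a--> {2, 3, 4, 5}  [seen]
{1, 2, 4} --b--> {1, 3, 4, 5}  [new]
{1, 2, 4} --c--> {1, 3}  [new]
{1, 2, 3, 4} --a--> {2, 3, 4, 5}  [seen]
{1, 2, 3, 4} --b--> {1, 3, 4, 5}  [seen]
{1, 2, 3, 4} --c--> {1, 3, 5}  [new]
{1, 3, 4, 5} --a--> {2, 3, 4, 5}  [seen]
{1, 3, 4, 5} --b--> {2, 3, 4, 5}  [seen]
{1, 3, 4, 5} --c--> {1, 2, 3, 4, 5}  [seen]
{1, 3} --a--> {2, 3, 4, 5}  [seen]
{1, 3} --b--> {3, 4, 5}  [seen]
{1, 3} --c--> {1, 5}  [new]
{1, 3, 5} --a--> {2, 3, 4, 5}  [seen]
{1, 3, 5} --b--> {2, 3, 4, 5}  [seen]
{1, 3, 5} --c--> {1, 2, 4, 5}  [seen]
{1, 5} --a--> {3, 4, 5}  [seen]
{1, 5} --b--> {2, 3, 4, 5}  [seen]
{1, 5} --c--> {1, 2, 4}  [seen]
Reachable DFA states: {1}, {3, 5}, {3, 4, 5}, {2, 4, 5}, {1, 2, 4, 5}, {1, 2, 3, 4, 5}, {2, 3, 4, 5}, {1, 2, 4}, {1, 2, 3, 4}, {1, 3, 4, 5}, {1, 3}, {1, 3, 5}, {1, 5}.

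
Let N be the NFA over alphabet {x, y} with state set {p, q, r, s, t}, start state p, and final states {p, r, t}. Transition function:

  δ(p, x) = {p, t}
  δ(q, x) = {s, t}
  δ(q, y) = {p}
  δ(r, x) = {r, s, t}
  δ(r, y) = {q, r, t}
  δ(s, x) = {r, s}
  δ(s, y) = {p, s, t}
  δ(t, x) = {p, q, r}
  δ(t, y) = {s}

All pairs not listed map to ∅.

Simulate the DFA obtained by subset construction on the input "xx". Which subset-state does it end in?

{p, q, r, t}

Start: {p}.
δ(p,x) = {p, t}.
Union: {p, t}.
After x: {p, t}.
δ(p,x) = {p, t}; δ(t,x) = {p, q, r}.
Union: {p, q, r, t}.
After x: {p, q, r, t}.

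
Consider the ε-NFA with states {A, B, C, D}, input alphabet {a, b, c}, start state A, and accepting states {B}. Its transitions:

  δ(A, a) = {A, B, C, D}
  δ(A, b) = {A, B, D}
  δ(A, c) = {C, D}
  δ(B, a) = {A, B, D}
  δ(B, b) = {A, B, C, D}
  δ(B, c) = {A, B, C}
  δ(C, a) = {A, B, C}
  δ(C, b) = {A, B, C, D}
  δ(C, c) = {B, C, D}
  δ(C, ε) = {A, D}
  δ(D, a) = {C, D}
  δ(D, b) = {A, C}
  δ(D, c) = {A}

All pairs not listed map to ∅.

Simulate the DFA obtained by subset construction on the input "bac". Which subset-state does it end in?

{A, B, C, D}

Start: {A}.
δ(A,b) = {A, B, D}.
Union: {A, B, D}.
After b: {A, B, D}.
δ(A,a) = {A, B, C, D}; δ(B,a) = {A, B, D}; δ(D,a) = {C, D}.
Union: {A, B, C, D}.
After a: {A, B, C, D}.
δ(A,c) = {C, D}; δ(B,c) = {A, B, C}; δ(C,c) = {B, C, D}; δ(D,c) = {A}.
Union: {A, B, C, D}.
After c: {A, B, C, D}.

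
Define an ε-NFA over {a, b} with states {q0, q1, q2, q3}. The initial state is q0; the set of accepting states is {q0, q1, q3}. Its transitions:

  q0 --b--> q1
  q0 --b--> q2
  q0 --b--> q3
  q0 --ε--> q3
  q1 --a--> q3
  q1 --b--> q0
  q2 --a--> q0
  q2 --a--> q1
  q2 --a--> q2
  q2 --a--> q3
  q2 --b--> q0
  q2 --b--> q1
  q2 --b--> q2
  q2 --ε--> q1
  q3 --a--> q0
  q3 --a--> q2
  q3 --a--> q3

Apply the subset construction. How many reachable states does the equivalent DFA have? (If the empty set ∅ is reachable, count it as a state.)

Start state of the DFA: {q0, q3} (ε-closure of the NFA start).
{q0, q3} --a--> {q0, q1, q2, q3}  [new]
{q0, q3} --b--> {q1, q2, q3}  [new]
{q0, q1, q2, q3} --a--> {q0, q1, q2, q3}  [seen]
{q0, q1, q2, q3} --b--> {q0, q1, q2, q3}  [seen]
{q1, q2, q3} --a--> {q0, q1, q2, q3}  [seen]
{q1, q2, q3} --b--> {q0, q1, q2, q3}  [seen]
Reachable DFA states: {q0, q3}, {q0, q1, q2, q3}, {q1, q2, q3}.

3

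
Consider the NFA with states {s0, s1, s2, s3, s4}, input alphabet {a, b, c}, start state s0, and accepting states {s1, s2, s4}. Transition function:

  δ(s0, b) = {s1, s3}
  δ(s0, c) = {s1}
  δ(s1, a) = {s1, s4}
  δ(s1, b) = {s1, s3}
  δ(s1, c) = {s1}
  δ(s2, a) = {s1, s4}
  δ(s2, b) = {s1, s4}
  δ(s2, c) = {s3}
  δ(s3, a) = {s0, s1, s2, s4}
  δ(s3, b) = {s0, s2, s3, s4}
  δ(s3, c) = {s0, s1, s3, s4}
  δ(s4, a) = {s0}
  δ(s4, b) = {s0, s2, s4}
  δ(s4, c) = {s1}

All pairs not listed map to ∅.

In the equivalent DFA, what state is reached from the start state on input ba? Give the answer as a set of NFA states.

Start: {s0}.
δ(s0,b) = {s1, s3}.
Union: {s1, s3}.
After b: {s1, s3}.
δ(s1,a) = {s1, s4}; δ(s3,a) = {s0, s1, s2, s4}.
Union: {s0, s1, s2, s4}.
After a: {s0, s1, s2, s4}.

{s0, s1, s2, s4}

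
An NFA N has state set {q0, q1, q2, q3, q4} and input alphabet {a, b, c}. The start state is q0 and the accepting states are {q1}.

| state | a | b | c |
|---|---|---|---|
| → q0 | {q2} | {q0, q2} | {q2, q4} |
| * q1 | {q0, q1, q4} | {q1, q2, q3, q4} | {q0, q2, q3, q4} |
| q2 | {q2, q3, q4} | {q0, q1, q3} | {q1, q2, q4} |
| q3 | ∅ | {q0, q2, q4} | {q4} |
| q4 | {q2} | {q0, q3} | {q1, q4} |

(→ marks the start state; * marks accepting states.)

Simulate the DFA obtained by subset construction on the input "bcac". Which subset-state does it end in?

Start: {q0}.
δ(q0,b) = {q0, q2}.
Union: {q0, q2}.
After b: {q0, q2}.
δ(q0,c) = {q2, q4}; δ(q2,c) = {q1, q2, q4}.
Union: {q1, q2, q4}.
After c: {q1, q2, q4}.
δ(q1,a) = {q0, q1, q4}; δ(q2,a) = {q2, q3, q4}; δ(q4,a) = {q2}.
Union: {q0, q1, q2, q3, q4}.
After a: {q0, q1, q2, q3, q4}.
δ(q0,c) = {q2, q4}; δ(q1,c) = {q0, q2, q3, q4}; δ(q2,c) = {q1, q2, q4}; δ(q3,c) = {q4}; δ(q4,c) = {q1, q4}.
Union: {q0, q1, q2, q3, q4}.
After c: {q0, q1, q2, q3, q4}.

{q0, q1, q2, q3, q4}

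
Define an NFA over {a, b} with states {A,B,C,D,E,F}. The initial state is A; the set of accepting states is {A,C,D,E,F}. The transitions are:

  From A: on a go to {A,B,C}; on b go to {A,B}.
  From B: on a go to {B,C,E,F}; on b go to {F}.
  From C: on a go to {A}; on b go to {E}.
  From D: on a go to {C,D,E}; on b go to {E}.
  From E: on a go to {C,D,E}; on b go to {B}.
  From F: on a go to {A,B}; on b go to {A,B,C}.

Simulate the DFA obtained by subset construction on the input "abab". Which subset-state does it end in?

{A,B,C,E,F}

Start: {A}.
δ(A,a) = {A,B,C}.
Union: {A,B,C}.
After a: {A,B,C}.
δ(A,b) = {A,B}; δ(B,b) = {F}; δ(C,b) = {E}.
Union: {A,B,E,F}.
After b: {A,B,E,F}.
δ(A,a) = {A,B,C}; δ(B,a) = {B,C,E,F}; δ(E,a) = {C,D,E}; δ(F,a) = {A,B}.
Union: {A,B,C,D,E,F}.
After a: {A,B,C,D,E,F}.
δ(A,b) = {A,B}; δ(B,b) = {F}; δ(C,b) = {E}; δ(D,b) = {E}; δ(E,b) = {B}; δ(F,b) = {A,B,C}.
Union: {A,B,C,E,F}.
After b: {A,B,C,E,F}.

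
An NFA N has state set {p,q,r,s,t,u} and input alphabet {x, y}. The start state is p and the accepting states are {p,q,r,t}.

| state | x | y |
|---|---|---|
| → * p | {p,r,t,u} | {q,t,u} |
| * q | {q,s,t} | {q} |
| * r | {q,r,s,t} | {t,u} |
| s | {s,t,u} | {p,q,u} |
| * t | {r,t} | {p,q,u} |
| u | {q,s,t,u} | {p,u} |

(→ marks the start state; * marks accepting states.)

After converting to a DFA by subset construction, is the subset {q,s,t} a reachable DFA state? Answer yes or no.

no

Start state of the DFA: {p}.
{p} --x--> {p,r,t,u}  [new]
{p} --y--> {q,t,u}  [new]
{p,r,t,u} --x--> {p,q,r,s,t,u}  [new]
{p,r,t,u} --y--> {p,q,t,u}  [new]
{q,t,u} --x--> {q,r,s,t,u}  [new]
{q,t,u} --y--> {p,q,u}  [new]
{p,q,r,s,t,u} --x--> {p,q,r,s,t,u}  [seen]
{p,q,r,s,t,u} --y--> {p,q,t,u}  [seen]
{p,q,t,u} --x--> {p,q,r,s,t,u}  [seen]
{p,q,t,u} --y--> {p,q,t,u}  [seen]
{q,r,s,t,u} --x--> {q,r,s,t,u}  [seen]
{q,r,s,t,u} --y--> {p,q,t,u}  [seen]
{p,q,u} --x--> {p,q,r,s,t,u}  [seen]
{p,q,u} --y--> {p,q,t,u}  [seen]
Reachable DFA states: {p}, {p,r,t,u}, {q,t,u}, {p,q,r,s,t,u}, {p,q,t,u}, {q,r,s,t,u}, {p,q,u}.
{q,s,t} is not among them.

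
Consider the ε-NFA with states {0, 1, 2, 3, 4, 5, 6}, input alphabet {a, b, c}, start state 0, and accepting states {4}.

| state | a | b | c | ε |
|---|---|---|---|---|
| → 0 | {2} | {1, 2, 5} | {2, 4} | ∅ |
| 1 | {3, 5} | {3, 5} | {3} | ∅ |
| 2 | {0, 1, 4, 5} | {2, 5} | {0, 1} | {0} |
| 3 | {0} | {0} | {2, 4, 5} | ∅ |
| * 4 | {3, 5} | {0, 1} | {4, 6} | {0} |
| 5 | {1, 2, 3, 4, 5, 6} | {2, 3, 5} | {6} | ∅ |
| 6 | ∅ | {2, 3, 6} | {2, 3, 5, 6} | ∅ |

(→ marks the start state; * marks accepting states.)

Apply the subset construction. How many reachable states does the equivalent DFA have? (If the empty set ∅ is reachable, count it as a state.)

Start state of the DFA: {0} (ε-closure of the NFA start).
{0} --a--> {0, 2}  [new]
{0} --b--> {0, 1, 2, 5}  [new]
{0} --c--> {0, 2, 4}  [new]
{0, 2} --a--> {0, 1, 2, 4, 5}  [new]
{0, 2} --b--> {0, 1, 2, 5}  [seen]
{0, 2} --c--> {0, 1, 2, 4}  [new]
{0, 1, 2, 5} --a--> {0, 1, 2, 3, 4, 5, 6}  [new]
{0, 1, 2, 5} --b--> {0, 1, 2, 3, 5}  [new]
{0, 1, 2, 5} --c--> {0, 1, 2, 3, 4, 6}  [new]
{0, 2, 4} --a--> {0, 1, 2, 3, 4, 5}  [new]
{0, 2, 4} --b--> {0, 1, 2, 5}  [seen]
{0, 2, 4} --c--> {0, 1, 2, 4, 6}  [new]
{0, 1, 2, 4, 5} --a--> {0, 1, 2, 3, 4, 5, 6}  [seen]
{0, 1, 2, 4, 5} --b--> {0, 1, 2, 3, 5}  [seen]
{0, 1, 2, 4, 5} --c--> {0, 1, 2, 3, 4, 6}  [seen]
{0, 1, 2, 4} --a--> {0, 1, 2, 3, 4, 5}  [seen]
{0, 1, 2, 4} --b--> {0, 1, 2, 3, 5}  [seen]
{0, 1, 2, 4} --c--> {0, 1, 2, 3, 4, 6}  [seen]
{0, 1, 2, 3, 4, 5, 6} --a--> {0, 1, 2, 3, 4, 5, 6}  [seen]
{0, 1, 2, 3, 4, 5, 6} --b--> {0, 1, 2, 3, 5, 6}  [new]
{0, 1, 2, 3, 4, 5, 6} --c--> {0, 1, 2, 3, 4, 5, 6}  [seen]
{0, 1, 2, 3, 5} --a--> {0, 1, 2, 3, 4, 5, 6}  [seen]
{0, 1, 2, 3, 5} --b--> {0, 1, 2, 3, 5}  [seen]
{0, 1, 2, 3, 5} --c--> {0, 1, 2, 3, 4, 5, 6}  [seen]
{0, 1, 2, 3, 4, 6} --a--> {0, 1, 2, 3, 4, 5}  [seen]
{0, 1, 2, 3, 4, 6} --b--> {0, 1, 2, 3, 5, 6}  [seen]
{0, 1, 2, 3, 4, 6} --c--> {0, 1, 2, 3, 4, 5, 6}  [seen]
{0, 1, 2, 3, 4, 5} --a--> {0, 1, 2, 3, 4, 5, 6}  [seen]
{0, 1, 2, 3, 4, 5} --b--> {0, 1, 2, 3, 5}  [seen]
{0, 1, 2, 3, 4, 5} --c--> {0, 1, 2, 3, 4, 5, 6}  [seen]
{0, 1, 2, 4, 6} --a--> {0, 1, 2, 3, 4, 5}  [seen]
{0, 1, 2, 4, 6} --b--> {0, 1, 2, 3, 5, 6}  [seen]
{0, 1, 2, 4, 6} --c--> {0, 1, 2, 3, 4, 5, 6}  [seen]
{0, 1, 2, 3, 5, 6} --a--> {0, 1, 2, 3, 4, 5, 6}  [seen]
{0, 1, 2, 3, 5, 6} --b--> {0, 1, 2, 3, 5, 6}  [seen]
{0, 1, 2, 3, 5, 6} --c--> {0, 1, 2, 3, 4, 5, 6}  [seen]
Reachable DFA states: {0}, {0, 2}, {0, 1, 2, 5}, {0, 2, 4}, {0, 1, 2, 4, 5}, {0, 1, 2, 4}, {0, 1, 2, 3, 4, 5, 6}, {0, 1, 2, 3, 5}, {0, 1, 2, 3, 4, 6}, {0, 1, 2, 3, 4, 5}, {0, 1, 2, 4, 6}, {0, 1, 2, 3, 5, 6}.

12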